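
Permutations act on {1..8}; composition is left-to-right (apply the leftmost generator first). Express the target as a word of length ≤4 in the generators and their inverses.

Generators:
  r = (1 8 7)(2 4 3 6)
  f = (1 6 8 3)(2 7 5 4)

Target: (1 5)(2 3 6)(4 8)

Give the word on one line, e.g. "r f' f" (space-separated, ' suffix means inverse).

  after f: (1 6 8 3)(2 7 5 4)
  after r': (1 3 7 5 2 8 4 6)
  after r': (1 4 3 8 2)(5 6 7)
  after f': (1 5)(2 3 6)(4 8)

f r' r' f'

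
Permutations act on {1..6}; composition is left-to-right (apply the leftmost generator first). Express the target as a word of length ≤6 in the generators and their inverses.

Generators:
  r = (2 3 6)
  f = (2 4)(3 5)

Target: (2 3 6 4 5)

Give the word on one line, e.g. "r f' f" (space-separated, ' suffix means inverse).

  after f: (2 4)(3 5)
  after r: (2 4 3 5 6)
  after f': (4 5 6)
  after r: (2 3 6 4 5)

f r f' r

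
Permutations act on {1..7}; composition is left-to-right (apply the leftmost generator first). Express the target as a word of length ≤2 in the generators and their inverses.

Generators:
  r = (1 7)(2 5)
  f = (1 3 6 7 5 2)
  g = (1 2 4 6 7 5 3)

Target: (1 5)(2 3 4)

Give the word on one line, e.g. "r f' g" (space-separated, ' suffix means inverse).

f g'

  after f: (1 3 6 7 5 2)
  after g': (1 5)(2 3 4)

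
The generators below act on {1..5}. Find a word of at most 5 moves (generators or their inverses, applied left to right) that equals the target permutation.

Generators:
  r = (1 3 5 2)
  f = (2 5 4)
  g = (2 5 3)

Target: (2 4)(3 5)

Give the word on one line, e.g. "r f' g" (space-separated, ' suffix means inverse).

f r f' r'

  after f: (2 5 4)
  after r: (1 3 5 4)
  after f': (1 3 2 4)
  after r': (2 4)(3 5)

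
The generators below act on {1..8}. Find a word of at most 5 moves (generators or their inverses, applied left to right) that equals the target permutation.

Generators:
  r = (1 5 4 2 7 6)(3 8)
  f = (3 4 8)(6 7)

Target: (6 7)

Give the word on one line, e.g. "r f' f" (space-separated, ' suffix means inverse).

  after f: (3 4 8)(6 7)
  after f: (3 8 4)
  after f: (6 7)

f f f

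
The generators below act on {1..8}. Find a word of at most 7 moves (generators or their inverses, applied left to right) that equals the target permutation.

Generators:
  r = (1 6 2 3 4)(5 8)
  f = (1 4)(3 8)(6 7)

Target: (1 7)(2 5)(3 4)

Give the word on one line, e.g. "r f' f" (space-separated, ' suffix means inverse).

  after r: (1 6 2 3 4)(5 8)
  after f': (1 7 6 2 8 5 3)
  after f': (1 6 2 3 4)(5 8)
  after f': (1 7 6 2 8 5 3)
  after r': (1 7)(2 5)(3 4)

r f' f' f' r'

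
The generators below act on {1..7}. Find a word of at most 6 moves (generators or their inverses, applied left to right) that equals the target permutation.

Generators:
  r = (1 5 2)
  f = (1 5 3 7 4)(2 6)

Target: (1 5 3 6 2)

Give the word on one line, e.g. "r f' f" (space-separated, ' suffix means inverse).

  after f': (1 4 7 3 5)(2 6)
  after r': (1 4 7 3)(2 6 5)
  after r': (1 4 7 3 2 6)
  after f: (3 6 5)
  after r: (1 5 3 6 2)

f' r' r' f r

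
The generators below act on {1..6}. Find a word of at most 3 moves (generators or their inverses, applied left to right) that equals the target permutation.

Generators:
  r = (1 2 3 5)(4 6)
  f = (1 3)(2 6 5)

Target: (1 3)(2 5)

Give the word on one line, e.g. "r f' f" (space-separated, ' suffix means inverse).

r' r'

  after r': (1 5 3 2)(4 6)
  after r': (1 3)(2 5)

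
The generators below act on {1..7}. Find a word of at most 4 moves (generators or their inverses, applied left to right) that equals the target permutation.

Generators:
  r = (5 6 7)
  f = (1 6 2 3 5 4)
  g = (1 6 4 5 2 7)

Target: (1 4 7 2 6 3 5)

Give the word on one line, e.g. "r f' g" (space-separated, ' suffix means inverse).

  after f: (1 6 2 3 5 4)
  after r': (1 5 4)(2 3 7 6)
  after f: (1 4 6 3 7 2 5)
  after r: (1 4 7 2 6 3 5)

f r' f r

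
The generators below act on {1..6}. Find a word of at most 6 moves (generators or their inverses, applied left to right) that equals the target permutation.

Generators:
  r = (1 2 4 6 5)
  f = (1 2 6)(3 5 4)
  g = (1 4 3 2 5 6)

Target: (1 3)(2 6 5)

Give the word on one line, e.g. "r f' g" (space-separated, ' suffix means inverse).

  after r: (1 2 4 6 5)
  after g': (1 3 4 5 6 2)
  after r': (1 3 2 5 4 6)
  after r': (1 3)(2 6 5)

r g' r' r'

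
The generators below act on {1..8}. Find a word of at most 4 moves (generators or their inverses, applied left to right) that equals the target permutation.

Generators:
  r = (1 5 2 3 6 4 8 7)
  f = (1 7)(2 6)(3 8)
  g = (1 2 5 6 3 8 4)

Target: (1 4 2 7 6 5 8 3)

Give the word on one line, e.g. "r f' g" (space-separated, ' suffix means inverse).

  after r': (1 7 8 4 6 3 2 5)
  after r': (1 8 6 2)(3 5 7 4)
  after r': (1 4 2 7 6 5 8 3)

r' r' r'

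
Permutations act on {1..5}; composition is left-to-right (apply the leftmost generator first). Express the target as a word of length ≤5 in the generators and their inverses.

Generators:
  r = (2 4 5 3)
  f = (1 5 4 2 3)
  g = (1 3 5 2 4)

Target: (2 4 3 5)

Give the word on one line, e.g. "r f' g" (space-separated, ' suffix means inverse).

  after g: (1 3 5 2 4)
  after f: (3 4 5)
  after r: (2 4 3 5)

g f r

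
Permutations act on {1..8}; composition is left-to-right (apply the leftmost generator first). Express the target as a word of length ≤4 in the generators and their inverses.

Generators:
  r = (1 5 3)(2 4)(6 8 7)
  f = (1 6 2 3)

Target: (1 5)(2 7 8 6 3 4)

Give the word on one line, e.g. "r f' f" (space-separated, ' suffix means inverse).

f f f r'

  after f: (1 6 2 3)
  after f: (1 2)(3 6)
  after f: (1 3 2 6)
  after r': (1 5)(2 7 8 6 3 4)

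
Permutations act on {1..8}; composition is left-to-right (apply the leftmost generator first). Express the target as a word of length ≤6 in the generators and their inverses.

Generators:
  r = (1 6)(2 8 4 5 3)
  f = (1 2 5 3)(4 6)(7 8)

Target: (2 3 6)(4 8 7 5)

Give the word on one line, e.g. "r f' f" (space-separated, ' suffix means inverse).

r' f r' r' f'

  after r': (1 6)(2 3 5 4 8)
  after f: (1 4 7 8 5 6 2)
  after r': (1 8 4 7 2 6 3 5)
  after r': (1 2)(3 4 7)(5 6)
  after f': (2 3 6)(4 8 7 5)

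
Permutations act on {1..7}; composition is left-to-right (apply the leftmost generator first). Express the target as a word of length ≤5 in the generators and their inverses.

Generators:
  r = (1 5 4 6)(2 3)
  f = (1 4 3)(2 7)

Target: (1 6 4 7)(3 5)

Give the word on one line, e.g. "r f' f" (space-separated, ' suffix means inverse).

  after f: (1 4 3)(2 7)
  after r': (1 5)(2 7 3 6 4)
  after f': (1 5 3 6)(4 7)
  after r': (2 3 4 7 5)
  after r': (1 6 4 7)(3 5)

f r' f' r' r'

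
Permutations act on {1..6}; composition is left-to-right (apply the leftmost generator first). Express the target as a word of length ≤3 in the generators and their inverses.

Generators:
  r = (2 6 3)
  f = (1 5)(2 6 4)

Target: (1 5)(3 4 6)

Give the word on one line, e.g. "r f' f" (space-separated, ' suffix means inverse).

  after r': (2 3 6)
  after f: (1 5)(2 3 4)
  after r: (1 5)(3 4 6)

r' f r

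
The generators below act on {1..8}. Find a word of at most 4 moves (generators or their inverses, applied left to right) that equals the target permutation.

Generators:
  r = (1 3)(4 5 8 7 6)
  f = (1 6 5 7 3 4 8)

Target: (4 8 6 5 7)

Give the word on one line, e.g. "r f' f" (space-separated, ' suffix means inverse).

r r

  after r: (1 3)(4 5 8 7 6)
  after r: (4 8 6 5 7)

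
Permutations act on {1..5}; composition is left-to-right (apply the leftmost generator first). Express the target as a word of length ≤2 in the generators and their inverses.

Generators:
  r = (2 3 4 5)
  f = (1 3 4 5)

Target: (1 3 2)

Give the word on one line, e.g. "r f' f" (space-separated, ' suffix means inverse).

  after r': (2 5 4 3)
  after f: (1 3 2)

r' f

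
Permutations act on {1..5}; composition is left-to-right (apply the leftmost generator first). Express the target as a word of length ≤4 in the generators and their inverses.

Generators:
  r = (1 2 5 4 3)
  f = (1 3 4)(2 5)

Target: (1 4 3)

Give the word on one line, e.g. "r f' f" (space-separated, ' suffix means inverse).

  after f: (1 3 4)(2 5)
  after f: (1 4 3)

f f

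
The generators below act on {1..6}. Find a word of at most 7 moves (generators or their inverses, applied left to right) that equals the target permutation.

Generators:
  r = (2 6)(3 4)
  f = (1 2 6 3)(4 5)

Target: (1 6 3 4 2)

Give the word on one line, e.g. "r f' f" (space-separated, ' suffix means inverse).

r f r' r' f

  after r: (2 6)(3 4)
  after f: (1 2 3 5 4)
  after r': (1 6 2 4)(3 5)
  after r': (1 2 3 5 4)
  after f: (1 6 3 4 2)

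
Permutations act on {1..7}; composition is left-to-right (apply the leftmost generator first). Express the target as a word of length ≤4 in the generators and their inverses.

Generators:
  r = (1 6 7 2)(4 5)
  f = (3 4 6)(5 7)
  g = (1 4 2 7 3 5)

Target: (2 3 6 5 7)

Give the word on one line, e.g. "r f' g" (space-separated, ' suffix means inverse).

  after g': (1 5 3 7 2 4)
  after r': (1 4 2 5 3 6)
  after g': (2 3 6 5 7)

g' r' g'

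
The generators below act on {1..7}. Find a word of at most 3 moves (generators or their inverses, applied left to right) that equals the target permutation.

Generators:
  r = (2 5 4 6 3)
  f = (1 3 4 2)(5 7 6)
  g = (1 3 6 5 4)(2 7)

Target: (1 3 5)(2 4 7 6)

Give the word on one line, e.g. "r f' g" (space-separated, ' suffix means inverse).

  after r': (2 3 6 4 5)
  after f: (1 3 5)(2 4 7 6)

r' f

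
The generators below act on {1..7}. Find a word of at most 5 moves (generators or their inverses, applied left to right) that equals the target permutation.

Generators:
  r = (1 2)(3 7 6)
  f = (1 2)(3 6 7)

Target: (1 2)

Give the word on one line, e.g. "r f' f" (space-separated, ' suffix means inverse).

  after r: (1 2)(3 7 6)
  after r: (3 6 7)
  after r: (1 2)

r r r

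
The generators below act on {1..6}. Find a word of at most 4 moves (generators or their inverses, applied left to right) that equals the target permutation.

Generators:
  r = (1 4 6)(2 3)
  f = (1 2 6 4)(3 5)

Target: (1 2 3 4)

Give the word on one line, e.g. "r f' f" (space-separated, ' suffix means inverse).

r f f

  after r: (1 4 6)(2 3)
  after f: (2 5 3 6)
  after f: (1 2 3 4)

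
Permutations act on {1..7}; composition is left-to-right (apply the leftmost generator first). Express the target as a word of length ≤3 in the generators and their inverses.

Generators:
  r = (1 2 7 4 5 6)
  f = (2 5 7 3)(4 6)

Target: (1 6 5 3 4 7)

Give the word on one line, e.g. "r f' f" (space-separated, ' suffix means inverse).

  after f': (2 3 7 5)(4 6)
  after f': (2 7)(3 5)
  after r': (1 6 5 3 4 7)

f' f' r'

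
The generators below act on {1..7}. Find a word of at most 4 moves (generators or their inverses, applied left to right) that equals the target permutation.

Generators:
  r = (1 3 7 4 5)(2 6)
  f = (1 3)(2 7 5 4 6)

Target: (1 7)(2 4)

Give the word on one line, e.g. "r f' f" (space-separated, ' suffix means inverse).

r' f'

  after r': (1 5 4 7 3)(2 6)
  after f': (1 7)(2 4)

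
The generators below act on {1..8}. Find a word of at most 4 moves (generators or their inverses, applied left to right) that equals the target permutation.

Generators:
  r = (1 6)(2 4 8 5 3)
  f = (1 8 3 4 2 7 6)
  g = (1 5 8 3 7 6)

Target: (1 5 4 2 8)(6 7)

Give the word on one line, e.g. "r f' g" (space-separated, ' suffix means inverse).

  after g: (1 5 8 3 7 6)
  after r': (1 8 5 4 2 3 7)
  after g': (1 5 4 2 8)(6 7)

g r' g'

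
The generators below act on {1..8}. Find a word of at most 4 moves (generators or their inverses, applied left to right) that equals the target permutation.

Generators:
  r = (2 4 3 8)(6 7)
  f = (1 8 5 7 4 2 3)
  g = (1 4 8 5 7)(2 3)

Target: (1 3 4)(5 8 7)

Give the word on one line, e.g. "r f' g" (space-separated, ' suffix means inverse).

r r f'

  after r: (2 4 3 8)(6 7)
  after r: (2 3)(4 8)
  after f': (1 3 4)(5 8 7)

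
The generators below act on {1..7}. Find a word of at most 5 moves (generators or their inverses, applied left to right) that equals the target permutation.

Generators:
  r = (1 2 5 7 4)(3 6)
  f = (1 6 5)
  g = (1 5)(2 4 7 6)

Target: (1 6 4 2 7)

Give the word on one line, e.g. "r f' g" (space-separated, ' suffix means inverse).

  after f: (1 6 5)
  after r: (1 3 6 7 4)(2 5)
  after r: (1 6 4 2 7)

f r r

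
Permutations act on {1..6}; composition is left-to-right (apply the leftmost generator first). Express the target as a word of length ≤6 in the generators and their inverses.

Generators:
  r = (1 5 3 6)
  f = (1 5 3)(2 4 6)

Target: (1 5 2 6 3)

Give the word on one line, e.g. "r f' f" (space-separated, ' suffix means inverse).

f' r' f r'

  after f': (1 3 5)(2 6 4)
  after r': (1 5 6 4 2 3)
  after f: (1 3 5 2)
  after r': (1 5 2 6 3)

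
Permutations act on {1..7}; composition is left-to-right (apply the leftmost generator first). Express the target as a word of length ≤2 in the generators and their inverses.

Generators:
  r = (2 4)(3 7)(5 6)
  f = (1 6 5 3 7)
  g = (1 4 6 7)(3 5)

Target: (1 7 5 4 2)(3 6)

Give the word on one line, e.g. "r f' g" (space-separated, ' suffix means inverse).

r' g'

  after r': (2 4)(3 7)(5 6)
  after g': (1 7 5 4 2)(3 6)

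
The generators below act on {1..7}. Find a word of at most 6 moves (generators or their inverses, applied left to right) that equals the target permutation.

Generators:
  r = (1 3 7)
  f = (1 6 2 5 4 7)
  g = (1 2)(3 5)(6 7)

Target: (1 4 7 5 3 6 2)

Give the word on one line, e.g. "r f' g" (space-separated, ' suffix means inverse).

  after r': (1 7 3)
  after f': (1 4 5 2 6)(3 7)
  after g: (1 4 3 6 2 7 5)
  after r: (1 4 7 5 3 6 2)

r' f' g r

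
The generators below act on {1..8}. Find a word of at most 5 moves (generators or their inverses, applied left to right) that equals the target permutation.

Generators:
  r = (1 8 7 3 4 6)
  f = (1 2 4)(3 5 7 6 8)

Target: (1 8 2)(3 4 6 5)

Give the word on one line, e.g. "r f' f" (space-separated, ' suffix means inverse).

  after r: (1 8 7 3 4 6)
  after r: (1 7 4)(3 6 8)
  after r: (1 3)(4 8)(6 7)
  after f': (1 8 2)(3 4 6 5)

r r r f'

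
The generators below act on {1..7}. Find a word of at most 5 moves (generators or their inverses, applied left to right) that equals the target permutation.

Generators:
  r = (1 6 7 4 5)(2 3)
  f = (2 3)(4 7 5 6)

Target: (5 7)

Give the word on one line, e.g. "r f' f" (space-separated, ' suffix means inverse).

r f r r

  after r: (1 6 7 4 5)(2 3)
  after f: (1 4 6 5)
  after r: (1 5 6)(2 3)(4 7)
  after r: (5 7)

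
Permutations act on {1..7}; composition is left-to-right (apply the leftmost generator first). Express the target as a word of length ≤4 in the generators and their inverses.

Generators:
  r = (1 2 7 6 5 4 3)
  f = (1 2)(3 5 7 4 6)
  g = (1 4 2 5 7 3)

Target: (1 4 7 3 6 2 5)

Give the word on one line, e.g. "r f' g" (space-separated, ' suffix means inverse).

  after g: (1 4 2 5 7 3)
  after f: (1 6 3 2 7 5 4)
  after r: (1 5 3 7 4 2 6)
  after r: (1 4 7 3 6 2 5)

g f r r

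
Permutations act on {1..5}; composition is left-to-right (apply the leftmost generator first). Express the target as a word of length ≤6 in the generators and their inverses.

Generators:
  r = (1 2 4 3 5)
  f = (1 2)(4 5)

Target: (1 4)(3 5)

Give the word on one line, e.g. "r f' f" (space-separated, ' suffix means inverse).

r f' r r

  after r: (1 2 4 3 5)
  after f': (2 5)(3 4)
  after r: (1 2)(4 5)
  after r: (1 4)(3 5)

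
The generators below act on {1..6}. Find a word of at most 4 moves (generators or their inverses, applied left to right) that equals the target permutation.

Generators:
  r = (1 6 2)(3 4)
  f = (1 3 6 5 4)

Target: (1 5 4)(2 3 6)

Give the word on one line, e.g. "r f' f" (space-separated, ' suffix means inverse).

r' r' f

  after r': (1 2 6)(3 4)
  after r': (1 6 2)
  after f: (1 5 4)(2 3 6)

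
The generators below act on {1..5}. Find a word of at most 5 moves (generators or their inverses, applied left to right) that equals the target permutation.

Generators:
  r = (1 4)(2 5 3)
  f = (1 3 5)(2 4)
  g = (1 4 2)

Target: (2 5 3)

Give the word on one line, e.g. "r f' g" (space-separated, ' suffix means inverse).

  after f: (1 3 5)(2 4)
  after f: (1 5 3)
  after f: (2 4)
  after g: (1 4)
  after r: (2 5 3)

f f f g r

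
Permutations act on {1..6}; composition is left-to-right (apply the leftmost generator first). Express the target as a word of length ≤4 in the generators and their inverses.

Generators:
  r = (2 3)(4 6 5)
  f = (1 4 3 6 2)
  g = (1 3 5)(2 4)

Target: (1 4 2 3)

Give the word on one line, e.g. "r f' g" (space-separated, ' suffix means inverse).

  after f': (1 2 6 3 4)
  after r': (1 3 5 6 2 4)
  after g: (1 5 6 4 3)
  after r: (1 4 2 3)

f' r' g r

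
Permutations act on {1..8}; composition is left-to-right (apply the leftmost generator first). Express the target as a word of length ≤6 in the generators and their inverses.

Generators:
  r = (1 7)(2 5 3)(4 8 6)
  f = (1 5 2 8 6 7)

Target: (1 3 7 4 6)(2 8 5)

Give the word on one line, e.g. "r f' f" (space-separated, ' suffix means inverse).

  after f: (1 5 2 8 6 7)
  after r': (1 2 4 6)(3 5)
  after f': (1 5 3)(2 4 8)(6 7)
  after r: (1 3 7 4 6)(2 8 5)

f r' f' r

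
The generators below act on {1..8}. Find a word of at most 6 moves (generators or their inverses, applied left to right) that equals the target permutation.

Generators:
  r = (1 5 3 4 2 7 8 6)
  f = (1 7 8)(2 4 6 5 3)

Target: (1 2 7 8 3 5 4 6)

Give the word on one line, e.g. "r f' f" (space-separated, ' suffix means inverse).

  after r: (1 5 3 4 2 7 8 6)
  after f': (1 6 8 4 3 2)
  after f': (1 4 5 6 7)(2 8)
  after f': (1 2 7 8 3 5 4 6)

r f' f' f'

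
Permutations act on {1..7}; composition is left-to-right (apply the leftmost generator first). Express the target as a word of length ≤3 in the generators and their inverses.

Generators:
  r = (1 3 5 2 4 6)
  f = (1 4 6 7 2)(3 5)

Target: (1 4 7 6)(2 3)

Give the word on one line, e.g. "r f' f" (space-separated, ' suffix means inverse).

r' f'

  after r': (1 6 4 2 5 3)
  after f': (1 4 7 6)(2 3)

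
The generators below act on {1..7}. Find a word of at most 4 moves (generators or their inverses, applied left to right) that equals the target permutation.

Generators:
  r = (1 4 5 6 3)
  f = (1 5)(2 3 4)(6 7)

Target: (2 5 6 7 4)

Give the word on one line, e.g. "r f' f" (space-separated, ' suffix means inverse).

f r' r'

  after f: (1 5)(2 3 4)(6 7)
  after r': (1 4 2 6 7 5 3)
  after r': (2 5 6 7 4)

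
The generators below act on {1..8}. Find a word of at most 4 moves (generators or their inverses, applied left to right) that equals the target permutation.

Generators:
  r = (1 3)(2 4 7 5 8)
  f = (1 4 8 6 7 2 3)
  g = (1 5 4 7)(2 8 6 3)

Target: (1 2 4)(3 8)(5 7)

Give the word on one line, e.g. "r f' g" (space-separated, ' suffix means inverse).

g' f' g f'

  after g': (1 7 4 5)(2 3 6 8)
  after f': (1 6 4 5 3 8 7)
  after g: (1 3 6 7 5 2 8)
  after f': (1 2 4)(3 8)(5 7)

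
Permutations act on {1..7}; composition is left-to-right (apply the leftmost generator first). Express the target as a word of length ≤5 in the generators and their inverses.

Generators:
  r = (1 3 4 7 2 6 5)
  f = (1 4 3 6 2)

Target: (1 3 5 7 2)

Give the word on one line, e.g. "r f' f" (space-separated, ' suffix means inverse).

  after r: (1 3 4 7 2 6 5)
  after f': (1 4 7 6 5 2 3)
  after r': (1 3 5 7 2)

r f' r'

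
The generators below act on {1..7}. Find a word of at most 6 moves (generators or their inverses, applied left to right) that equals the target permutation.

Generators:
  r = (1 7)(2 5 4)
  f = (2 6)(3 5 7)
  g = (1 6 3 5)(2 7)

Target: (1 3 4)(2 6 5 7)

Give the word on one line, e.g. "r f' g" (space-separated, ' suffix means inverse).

  after f: (2 6)(3 5 7)
  after f: (3 7 5)
  after g: (1 6 3 2 7)
  after r': (1 6 3 4 5 2)
  after g: (1 3 4)(2 6 5 7)

f f g r' g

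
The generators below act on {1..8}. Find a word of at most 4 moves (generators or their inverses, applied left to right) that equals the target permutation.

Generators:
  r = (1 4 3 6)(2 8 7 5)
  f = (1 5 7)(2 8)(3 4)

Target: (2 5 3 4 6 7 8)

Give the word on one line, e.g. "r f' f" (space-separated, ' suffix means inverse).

  after f': (1 7 5)(2 8)(3 4)
  after r: (1 5 4 6)(2 7)
  after f': (2 5 3 4 6 7 8)

f' r f'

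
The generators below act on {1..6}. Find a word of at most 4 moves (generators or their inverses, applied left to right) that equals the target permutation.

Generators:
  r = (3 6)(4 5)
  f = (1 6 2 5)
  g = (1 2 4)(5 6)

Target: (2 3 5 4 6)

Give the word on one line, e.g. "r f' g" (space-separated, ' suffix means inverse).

  after f': (1 5 2 6)
  after r': (1 4 5 2 3 6)
  after g: (2 3 5 4 6)

f' r' g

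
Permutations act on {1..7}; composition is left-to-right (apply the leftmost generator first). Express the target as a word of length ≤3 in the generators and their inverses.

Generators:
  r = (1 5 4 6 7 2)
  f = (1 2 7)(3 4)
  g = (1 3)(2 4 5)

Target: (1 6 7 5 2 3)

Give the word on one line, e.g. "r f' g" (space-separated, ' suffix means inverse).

  after g: (1 3)(2 4 5)
  after f: (1 4 5 7)(2 3)
  after r: (1 6 7 5 2 3)

g f r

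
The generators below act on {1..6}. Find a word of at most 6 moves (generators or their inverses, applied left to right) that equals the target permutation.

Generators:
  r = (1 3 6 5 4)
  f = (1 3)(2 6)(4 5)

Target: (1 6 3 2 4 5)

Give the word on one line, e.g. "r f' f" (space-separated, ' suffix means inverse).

  after r: (1 3 6 5 4)
  after f': (2 6 4 3)
  after r: (1 3 2 5 4 6)
  after r: (1 6 3 2 4 5)

r f' r r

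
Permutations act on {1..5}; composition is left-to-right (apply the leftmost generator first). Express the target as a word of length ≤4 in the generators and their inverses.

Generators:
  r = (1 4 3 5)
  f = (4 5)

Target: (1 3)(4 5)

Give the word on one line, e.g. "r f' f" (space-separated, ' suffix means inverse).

  after r': (1 5 3 4)
  after r': (1 3)(4 5)
  after f': (1 3)
  after f': (1 3)(4 5)

r' r' f' f'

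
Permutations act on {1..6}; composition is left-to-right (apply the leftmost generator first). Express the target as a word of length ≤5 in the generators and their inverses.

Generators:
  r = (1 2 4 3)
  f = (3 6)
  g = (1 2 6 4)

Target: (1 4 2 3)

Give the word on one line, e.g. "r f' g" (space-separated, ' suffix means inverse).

r g r g f'

  after r: (1 2 4 3)
  after g: (1 6 4 3 2)
  after r: (1 6 3 4)
  after g: (1 4 2 6 3)
  after f': (1 4 2 3)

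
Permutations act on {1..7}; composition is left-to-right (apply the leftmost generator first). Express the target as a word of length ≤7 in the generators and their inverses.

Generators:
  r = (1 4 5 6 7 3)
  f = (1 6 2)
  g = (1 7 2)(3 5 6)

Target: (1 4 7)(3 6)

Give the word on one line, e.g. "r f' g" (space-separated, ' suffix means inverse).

  after r: (1 4 5 6 7 3)
  after g: (1 4 6 2)(3 7 5)
  after f': (1 4)(3 7 5)
  after g: (1 4 7 6 3 2)
  after f': (1 4 7)(3 6)

r g f' g f'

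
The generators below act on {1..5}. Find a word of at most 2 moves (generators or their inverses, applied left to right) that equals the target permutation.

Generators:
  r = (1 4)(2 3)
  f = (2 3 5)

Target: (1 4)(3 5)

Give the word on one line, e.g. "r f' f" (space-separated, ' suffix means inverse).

r f'

  after r: (1 4)(2 3)
  after f': (1 4)(3 5)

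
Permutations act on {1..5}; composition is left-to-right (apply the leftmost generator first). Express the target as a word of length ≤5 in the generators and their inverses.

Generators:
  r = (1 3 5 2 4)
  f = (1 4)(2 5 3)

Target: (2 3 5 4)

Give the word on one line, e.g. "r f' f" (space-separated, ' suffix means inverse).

  after f': (1 4)(2 3 5)
  after r: (2 5 4 3)
  after f': (1 4 5)
  after f': (2 3 5 4)

f' r f' f'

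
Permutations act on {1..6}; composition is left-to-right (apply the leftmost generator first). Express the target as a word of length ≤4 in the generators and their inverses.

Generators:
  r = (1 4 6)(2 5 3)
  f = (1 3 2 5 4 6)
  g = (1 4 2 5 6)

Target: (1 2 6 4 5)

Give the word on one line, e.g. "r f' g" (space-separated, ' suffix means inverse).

  after g: (1 4 2 5 6)
  after g: (1 2 6 4 5)

g g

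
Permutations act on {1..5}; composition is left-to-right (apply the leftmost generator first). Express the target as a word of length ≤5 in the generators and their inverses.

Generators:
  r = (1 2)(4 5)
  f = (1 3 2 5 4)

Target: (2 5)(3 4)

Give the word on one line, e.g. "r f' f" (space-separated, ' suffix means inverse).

f f r

  after f: (1 3 2 5 4)
  after f: (1 2 4 3 5)
  after r: (2 5)(3 4)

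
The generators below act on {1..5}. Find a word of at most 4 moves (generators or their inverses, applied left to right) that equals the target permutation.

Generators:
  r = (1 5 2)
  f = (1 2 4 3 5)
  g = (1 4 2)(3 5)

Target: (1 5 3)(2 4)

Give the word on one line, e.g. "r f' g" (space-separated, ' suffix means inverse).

g' r'

  after g': (1 2 4)(3 5)
  after r': (1 5 3)(2 4)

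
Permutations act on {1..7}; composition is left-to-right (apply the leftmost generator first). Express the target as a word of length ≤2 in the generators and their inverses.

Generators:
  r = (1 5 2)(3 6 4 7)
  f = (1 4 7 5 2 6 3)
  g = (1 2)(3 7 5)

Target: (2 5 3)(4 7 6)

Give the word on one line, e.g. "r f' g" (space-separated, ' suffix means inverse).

  after g': (1 2)(3 5 7)
  after r: (2 5 3)(4 7 6)

g' r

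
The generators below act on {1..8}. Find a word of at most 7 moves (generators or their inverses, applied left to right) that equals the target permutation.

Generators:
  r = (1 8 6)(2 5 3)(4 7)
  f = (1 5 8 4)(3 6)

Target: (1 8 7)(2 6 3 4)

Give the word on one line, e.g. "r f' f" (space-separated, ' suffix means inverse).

f r f' r r

  after f: (1 5 8 4)(3 6)
  after r: (1 3)(2 5 6)(4 8 7)
  after f': (1 6 2)(3 4 5)(7 8)
  after r: (2 8 4 3 7 6 5)
  after r: (1 8 7)(2 6 3 4)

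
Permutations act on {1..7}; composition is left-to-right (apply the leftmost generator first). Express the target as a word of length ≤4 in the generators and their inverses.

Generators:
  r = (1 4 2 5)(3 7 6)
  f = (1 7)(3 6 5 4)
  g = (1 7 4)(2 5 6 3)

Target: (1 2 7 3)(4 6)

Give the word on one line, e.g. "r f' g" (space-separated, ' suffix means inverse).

r' f r

  after r': (1 5 2 4)(3 6 7)
  after f: (1 4 7 6)(2 3 5)
  after r: (1 2 7 3)(4 6)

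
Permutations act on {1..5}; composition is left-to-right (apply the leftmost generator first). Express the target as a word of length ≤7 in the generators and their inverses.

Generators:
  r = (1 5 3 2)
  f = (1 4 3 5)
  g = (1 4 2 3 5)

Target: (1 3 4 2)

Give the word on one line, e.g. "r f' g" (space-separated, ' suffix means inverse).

r' r' g' f g

  after r': (1 2 3 5)
  after r': (1 3)(2 5)
  after g': (1 2 3 5 4)
  after f: (1 2 5 3)
  after g: (1 3 4 2)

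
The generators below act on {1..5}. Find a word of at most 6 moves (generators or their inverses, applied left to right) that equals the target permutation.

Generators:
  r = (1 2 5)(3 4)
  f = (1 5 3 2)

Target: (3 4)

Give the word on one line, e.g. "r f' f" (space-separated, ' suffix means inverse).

  after f: (1 5 3 2)
  after r': (1 2 5 4 3)
  after r': (3 5)
  after f: (1 5 2)
  after r: (3 4)

f r' r' f r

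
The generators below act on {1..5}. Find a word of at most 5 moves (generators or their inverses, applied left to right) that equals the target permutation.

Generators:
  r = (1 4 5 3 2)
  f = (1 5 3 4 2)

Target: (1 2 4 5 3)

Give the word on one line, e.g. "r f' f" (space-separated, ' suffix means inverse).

  after f': (1 2 4 3 5)
  after r: (2 5 4)
  after r: (1 4)(2 3)
  after f: (1 2 4 5 3)

f' r r f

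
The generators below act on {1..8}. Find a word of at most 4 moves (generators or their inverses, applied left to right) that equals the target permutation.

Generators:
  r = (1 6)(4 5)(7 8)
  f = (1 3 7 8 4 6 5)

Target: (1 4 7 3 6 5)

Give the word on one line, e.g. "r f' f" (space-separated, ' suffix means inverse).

f' r'

  after f': (1 5 6 4 8 7 3)
  after r': (1 4 7 3 6 5)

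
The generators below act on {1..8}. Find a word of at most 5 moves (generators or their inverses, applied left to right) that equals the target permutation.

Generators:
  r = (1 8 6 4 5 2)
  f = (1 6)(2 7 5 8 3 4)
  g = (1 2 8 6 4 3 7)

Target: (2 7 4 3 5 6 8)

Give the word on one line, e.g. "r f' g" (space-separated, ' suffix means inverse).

g f g

  after g: (1 2 8 6 4 3 7)
  after f: (1 7 6 2 3 5 8)
  after g: (2 7 4 3 5 6 8)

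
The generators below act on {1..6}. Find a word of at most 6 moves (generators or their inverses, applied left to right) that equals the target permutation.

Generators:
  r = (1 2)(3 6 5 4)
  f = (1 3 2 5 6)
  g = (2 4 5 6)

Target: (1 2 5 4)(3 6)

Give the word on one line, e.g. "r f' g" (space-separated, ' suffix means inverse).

f' g' r g'

  after f': (1 6 5 2 3)
  after g': (1 5 6 4 2 3)
  after r: (1 4)(2 6 3)
  after g': (1 2 5 4)(3 6)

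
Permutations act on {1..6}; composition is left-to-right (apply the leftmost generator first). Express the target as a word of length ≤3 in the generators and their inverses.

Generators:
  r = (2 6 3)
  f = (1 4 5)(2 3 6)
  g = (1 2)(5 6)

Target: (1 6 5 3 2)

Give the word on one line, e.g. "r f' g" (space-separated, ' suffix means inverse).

g' r

  after g': (1 2)(5 6)
  after r: (1 6 5 3 2)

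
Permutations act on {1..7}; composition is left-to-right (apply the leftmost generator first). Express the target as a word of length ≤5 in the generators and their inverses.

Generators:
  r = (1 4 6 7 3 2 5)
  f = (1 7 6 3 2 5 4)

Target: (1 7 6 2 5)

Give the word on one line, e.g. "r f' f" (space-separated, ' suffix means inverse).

  after f': (1 4 5 2 3 6 7)
  after r: (1 6 3 7 4)
  after r: (1 7 6 2 5)

f' r r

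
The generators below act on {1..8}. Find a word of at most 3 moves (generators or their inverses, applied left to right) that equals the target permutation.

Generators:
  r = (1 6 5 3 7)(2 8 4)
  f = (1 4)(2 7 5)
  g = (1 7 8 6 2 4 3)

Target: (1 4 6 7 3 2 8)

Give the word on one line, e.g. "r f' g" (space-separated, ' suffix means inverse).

g' g'

  after g': (1 3 4 2 6 8 7)
  after g': (1 4 6 7 3 2 8)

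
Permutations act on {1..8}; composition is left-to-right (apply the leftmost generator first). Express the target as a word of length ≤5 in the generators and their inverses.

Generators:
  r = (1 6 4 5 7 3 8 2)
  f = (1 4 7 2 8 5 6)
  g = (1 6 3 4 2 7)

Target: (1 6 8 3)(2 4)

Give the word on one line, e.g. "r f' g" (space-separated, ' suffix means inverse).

  after f': (1 6 5 8 2 7 4)
  after g: (1 3 4 6 5 8 7 2)
  after r: (1 8 3 5 2 6 7)
  after f: (1 5 8 3 6 2)(4 7)
  after f: (1 6 8 3)(2 4)

f' g r f f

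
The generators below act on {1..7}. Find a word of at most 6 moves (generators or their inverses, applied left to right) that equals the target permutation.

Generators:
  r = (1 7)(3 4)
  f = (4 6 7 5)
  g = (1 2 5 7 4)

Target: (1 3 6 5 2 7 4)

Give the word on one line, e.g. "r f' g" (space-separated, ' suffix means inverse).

f' r g r' f'

  after f': (4 5 7 6)
  after r: (1 7 6 3 4 5)
  after g: (1 4 7 6 3)(2 5)
  after r': (1 3 7 6 4)(2 5)
  after f': (1 3 6 5 2 7 4)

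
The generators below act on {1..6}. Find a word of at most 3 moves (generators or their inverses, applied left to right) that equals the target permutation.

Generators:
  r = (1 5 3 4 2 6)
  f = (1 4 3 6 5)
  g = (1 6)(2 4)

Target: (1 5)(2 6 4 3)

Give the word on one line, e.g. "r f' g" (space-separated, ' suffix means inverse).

r' f' r'

  after r': (1 6 2 4 3 5)
  after f': (1 3 6 2)
  after r': (1 5)(2 6 4 3)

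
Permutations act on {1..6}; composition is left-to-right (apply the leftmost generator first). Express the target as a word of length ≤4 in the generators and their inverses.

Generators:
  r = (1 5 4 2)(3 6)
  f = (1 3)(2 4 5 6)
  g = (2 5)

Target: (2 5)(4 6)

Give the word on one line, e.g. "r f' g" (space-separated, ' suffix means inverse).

f' f'

  after f': (1 3)(2 6 5 4)
  after f': (2 5)(4 6)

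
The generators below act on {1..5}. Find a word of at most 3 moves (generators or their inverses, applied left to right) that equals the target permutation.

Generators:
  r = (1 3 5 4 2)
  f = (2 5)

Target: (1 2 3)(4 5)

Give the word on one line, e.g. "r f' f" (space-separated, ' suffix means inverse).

f r'

  after f: (2 5)
  after r': (1 2 3)(4 5)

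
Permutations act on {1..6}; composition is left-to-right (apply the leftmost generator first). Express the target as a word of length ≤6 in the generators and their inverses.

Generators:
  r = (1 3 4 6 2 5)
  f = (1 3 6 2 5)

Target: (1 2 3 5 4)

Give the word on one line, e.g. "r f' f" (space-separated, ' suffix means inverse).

  after f': (1 5 2 6 3)
  after r: (4 6)
  after f: (1 3 6 4 2 5)
  after f: (1 6 4 5 3 2)
  after r: (1 2 3 5 4)

f' r f f r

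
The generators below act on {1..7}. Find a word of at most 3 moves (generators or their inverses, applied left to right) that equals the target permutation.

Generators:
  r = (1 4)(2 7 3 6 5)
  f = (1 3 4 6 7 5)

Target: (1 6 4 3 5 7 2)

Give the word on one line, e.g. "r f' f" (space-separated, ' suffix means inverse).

  after r': (1 4)(2 5 6 3 7)
  after f: (1 6 4 3 5 7 2)

r' f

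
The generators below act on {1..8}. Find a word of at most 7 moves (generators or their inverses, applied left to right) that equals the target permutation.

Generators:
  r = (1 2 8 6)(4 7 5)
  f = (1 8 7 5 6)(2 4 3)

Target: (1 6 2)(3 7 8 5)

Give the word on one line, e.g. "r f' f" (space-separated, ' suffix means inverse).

f' f' r' f f

  after f': (1 6 5 7 8)(2 3 4)
  after f': (1 5 8 6 7)(2 4 3)
  after r': (1 7 6 4 3)(2 5)
  after f: (1 5 4 2 6 3 8 7)
  after f: (1 6 2)(3 7 8 5)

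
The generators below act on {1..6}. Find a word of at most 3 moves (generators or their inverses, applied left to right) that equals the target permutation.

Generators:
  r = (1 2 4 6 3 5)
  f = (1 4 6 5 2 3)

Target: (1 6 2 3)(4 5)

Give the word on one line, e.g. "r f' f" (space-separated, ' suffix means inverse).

f' r'

  after f': (1 3 2 5 6 4)
  after r': (1 6 2 3)(4 5)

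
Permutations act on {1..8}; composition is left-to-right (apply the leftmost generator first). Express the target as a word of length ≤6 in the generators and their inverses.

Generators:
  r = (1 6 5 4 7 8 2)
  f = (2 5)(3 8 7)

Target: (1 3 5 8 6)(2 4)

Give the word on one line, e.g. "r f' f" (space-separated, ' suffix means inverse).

  after r': (1 2 8 7 4 5 6)
  after r': (1 8 4 6 2 7 5)
  after f': (1 3 7 2 8 4 6 5)
  after r': (1 3 4)(2 7 8 5)
  after r': (1 3 5 8 6)(2 4)

r' r' f' r' r'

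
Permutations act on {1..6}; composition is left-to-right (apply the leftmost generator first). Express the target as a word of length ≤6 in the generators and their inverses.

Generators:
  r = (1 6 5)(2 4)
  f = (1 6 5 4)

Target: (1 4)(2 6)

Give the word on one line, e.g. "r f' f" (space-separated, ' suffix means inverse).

  after r': (1 5 6)(2 4)
  after f': (1 6 4 2 5)
  after r: (1 5 6 2)
  after f: (1 4)(2 6)

r' f' r f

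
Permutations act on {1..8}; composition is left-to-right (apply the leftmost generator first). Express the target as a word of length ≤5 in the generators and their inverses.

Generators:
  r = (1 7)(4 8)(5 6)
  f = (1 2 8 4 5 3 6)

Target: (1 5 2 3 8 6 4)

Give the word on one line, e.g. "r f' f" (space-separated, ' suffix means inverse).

  after f': (1 6 3 5 4 8 2)
  after f': (1 3 4 2 6 5 8)
  after f': (1 5 2 3 8 6 4)
  after r: (1 6 8 5 2 3 4 7)
  after r: (1 5 2 3 8 6 4)

f' f' f' r r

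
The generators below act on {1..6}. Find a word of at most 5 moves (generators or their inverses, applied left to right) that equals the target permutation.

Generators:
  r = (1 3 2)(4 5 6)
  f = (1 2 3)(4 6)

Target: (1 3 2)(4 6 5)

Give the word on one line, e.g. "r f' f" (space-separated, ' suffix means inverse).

f r f'

  after f: (1 2 3)(4 6)
  after r: (5 6)
  after f': (1 3 2)(4 6 5)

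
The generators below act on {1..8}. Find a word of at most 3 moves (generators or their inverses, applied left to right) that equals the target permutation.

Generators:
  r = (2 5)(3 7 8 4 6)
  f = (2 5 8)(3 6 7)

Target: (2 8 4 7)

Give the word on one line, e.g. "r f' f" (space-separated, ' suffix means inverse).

r f

  after r: (2 5)(3 7 8 4 6)
  after f: (2 8 4 7)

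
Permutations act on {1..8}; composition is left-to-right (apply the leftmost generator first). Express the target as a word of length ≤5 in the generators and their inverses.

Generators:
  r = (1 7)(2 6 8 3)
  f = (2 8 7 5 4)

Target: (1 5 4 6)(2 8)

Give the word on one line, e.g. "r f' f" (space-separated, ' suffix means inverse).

r f r

  after r: (1 7)(2 6 8 3)
  after f: (1 5 4 2 6 7)(3 8)
  after r: (1 5 4 6)(2 8)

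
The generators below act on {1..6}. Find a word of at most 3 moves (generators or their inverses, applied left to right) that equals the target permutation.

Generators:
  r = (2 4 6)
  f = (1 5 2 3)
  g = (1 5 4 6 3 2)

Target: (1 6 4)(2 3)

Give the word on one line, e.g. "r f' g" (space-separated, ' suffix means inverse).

  after f': (1 3 2 5)
  after g': (1 6 4 5 2)
  after f': (1 6 4)(2 3)

f' g' f'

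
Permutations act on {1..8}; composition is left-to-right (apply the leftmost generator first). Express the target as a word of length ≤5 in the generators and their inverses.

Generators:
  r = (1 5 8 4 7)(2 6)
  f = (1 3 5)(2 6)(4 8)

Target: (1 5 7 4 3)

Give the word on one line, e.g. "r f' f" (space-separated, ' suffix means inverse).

r f' r f

  after r: (1 5 8 4 7)(2 6)
  after f': (1 3)(4 7 5)
  after r: (1 3 5 7 8 4)(2 6)
  after f: (1 5 7 4 3)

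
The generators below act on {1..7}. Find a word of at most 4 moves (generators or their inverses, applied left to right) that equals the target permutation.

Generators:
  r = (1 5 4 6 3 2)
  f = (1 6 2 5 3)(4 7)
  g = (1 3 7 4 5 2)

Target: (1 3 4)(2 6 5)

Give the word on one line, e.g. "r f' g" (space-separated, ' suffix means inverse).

r r r r

  after r: (1 5 4 6 3 2)
  after r: (1 4 3)(2 5 6)
  after r: (1 6)(2 4)(3 5)
  after r: (1 3 4)(2 6 5)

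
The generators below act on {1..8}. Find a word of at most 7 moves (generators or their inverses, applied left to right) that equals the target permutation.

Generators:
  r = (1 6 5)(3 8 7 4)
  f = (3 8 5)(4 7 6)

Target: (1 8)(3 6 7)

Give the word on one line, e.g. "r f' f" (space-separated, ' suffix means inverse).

r f' f' r r

  after r: (1 6 5)(3 8 7 4)
  after f': (1 7 6 8 4 5)
  after f': (1 4 8 6 3 5)
  after r: (1 3)(4 7)(5 6 8)
  after r: (1 8)(3 6 7)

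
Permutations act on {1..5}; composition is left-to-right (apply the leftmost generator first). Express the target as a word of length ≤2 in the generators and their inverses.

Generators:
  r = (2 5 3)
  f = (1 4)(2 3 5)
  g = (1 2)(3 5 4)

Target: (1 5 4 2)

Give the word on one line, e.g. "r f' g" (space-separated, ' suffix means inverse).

  after g: (1 2)(3 5 4)
  after r: (1 5 4 2)

g r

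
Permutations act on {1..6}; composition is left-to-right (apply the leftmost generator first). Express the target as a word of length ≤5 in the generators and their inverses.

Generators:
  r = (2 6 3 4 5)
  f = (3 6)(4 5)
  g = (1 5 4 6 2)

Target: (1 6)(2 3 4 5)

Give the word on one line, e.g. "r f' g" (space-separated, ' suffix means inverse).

  after g': (1 2 6 4 5)
  after f: (1 2 3 6 5)
  after g': (1 6)(2 3 4 5)

g' f g'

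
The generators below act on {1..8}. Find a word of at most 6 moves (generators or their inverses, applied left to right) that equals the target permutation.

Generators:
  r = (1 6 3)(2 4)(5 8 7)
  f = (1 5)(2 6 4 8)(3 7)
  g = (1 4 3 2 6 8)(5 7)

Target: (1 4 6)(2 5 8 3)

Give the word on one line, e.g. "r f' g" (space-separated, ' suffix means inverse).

g f' f' r'

  after g: (1 4 3 2 6 8)(5 7)
  after f': (1 6 4 7)(3 8 5)
  after f': (1 2 8)(3 4)(5 7)
  after r': (1 4 6)(2 5 8 3)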